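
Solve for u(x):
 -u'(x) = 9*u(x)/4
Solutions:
 u(x) = C1*exp(-9*x/4)


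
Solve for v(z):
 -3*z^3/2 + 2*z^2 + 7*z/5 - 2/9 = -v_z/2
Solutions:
 v(z) = C1 + 3*z^4/4 - 4*z^3/3 - 7*z^2/5 + 4*z/9


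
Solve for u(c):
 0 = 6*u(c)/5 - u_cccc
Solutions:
 u(c) = C1*exp(-5^(3/4)*6^(1/4)*c/5) + C2*exp(5^(3/4)*6^(1/4)*c/5) + C3*sin(5^(3/4)*6^(1/4)*c/5) + C4*cos(5^(3/4)*6^(1/4)*c/5)


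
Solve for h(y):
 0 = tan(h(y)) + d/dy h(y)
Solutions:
 h(y) = pi - asin(C1*exp(-y))
 h(y) = asin(C1*exp(-y))


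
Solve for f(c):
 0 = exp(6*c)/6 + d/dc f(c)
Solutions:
 f(c) = C1 - exp(6*c)/36


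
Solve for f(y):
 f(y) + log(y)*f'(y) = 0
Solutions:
 f(y) = C1*exp(-li(y))


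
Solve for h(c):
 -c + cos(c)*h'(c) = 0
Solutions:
 h(c) = C1 + Integral(c/cos(c), c)


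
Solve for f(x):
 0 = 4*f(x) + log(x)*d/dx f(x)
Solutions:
 f(x) = C1*exp(-4*li(x))


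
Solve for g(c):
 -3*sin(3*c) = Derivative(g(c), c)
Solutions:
 g(c) = C1 + cos(3*c)


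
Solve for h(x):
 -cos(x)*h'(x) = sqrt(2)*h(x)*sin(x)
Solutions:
 h(x) = C1*cos(x)^(sqrt(2))


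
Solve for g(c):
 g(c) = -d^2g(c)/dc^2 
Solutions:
 g(c) = C1*sin(c) + C2*cos(c)


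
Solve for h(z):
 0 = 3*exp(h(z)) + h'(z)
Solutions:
 h(z) = log(1/(C1 + 3*z))


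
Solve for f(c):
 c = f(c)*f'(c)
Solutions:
 f(c) = -sqrt(C1 + c^2)
 f(c) = sqrt(C1 + c^2)


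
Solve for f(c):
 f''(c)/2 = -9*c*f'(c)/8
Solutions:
 f(c) = C1 + C2*erf(3*sqrt(2)*c/4)


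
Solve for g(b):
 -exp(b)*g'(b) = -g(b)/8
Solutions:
 g(b) = C1*exp(-exp(-b)/8)


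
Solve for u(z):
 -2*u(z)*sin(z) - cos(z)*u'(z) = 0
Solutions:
 u(z) = C1*cos(z)^2


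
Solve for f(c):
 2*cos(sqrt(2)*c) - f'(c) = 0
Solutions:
 f(c) = C1 + sqrt(2)*sin(sqrt(2)*c)


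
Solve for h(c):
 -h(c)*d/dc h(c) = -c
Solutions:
 h(c) = -sqrt(C1 + c^2)
 h(c) = sqrt(C1 + c^2)


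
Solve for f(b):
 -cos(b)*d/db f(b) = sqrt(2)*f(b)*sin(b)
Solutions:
 f(b) = C1*cos(b)^(sqrt(2))


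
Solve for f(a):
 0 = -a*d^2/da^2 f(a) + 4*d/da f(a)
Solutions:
 f(a) = C1 + C2*a^5


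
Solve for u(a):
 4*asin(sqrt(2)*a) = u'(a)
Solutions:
 u(a) = C1 + 4*a*asin(sqrt(2)*a) + 2*sqrt(2)*sqrt(1 - 2*a^2)


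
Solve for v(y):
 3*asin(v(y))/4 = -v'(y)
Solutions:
 Integral(1/asin(_y), (_y, v(y))) = C1 - 3*y/4


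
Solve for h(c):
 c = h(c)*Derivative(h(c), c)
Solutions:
 h(c) = -sqrt(C1 + c^2)
 h(c) = sqrt(C1 + c^2)


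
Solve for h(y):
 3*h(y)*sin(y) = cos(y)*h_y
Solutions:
 h(y) = C1/cos(y)^3


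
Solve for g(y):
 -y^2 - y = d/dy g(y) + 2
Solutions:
 g(y) = C1 - y^3/3 - y^2/2 - 2*y


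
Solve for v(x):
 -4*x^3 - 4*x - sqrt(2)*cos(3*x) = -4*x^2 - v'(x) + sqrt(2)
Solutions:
 v(x) = C1 + x^4 - 4*x^3/3 + 2*x^2 + sqrt(2)*x + sqrt(2)*sin(3*x)/3


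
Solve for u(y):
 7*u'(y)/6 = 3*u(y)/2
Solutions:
 u(y) = C1*exp(9*y/7)


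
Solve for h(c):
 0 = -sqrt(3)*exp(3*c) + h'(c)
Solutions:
 h(c) = C1 + sqrt(3)*exp(3*c)/3


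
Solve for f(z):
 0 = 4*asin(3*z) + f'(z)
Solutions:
 f(z) = C1 - 4*z*asin(3*z) - 4*sqrt(1 - 9*z^2)/3


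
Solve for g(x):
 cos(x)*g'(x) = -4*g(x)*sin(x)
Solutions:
 g(x) = C1*cos(x)^4


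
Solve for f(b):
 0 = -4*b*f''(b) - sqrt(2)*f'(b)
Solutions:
 f(b) = C1 + C2*b^(1 - sqrt(2)/4)


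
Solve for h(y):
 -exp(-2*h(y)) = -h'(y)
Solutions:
 h(y) = log(-sqrt(C1 + 2*y))
 h(y) = log(C1 + 2*y)/2


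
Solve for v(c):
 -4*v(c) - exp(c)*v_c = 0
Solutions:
 v(c) = C1*exp(4*exp(-c))


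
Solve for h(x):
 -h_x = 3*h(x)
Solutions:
 h(x) = C1*exp(-3*x)


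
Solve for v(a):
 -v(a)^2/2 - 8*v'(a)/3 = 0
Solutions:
 v(a) = 16/(C1 + 3*a)


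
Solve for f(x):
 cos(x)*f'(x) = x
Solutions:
 f(x) = C1 + Integral(x/cos(x), x)


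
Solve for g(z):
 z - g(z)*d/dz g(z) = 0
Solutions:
 g(z) = -sqrt(C1 + z^2)
 g(z) = sqrt(C1 + z^2)


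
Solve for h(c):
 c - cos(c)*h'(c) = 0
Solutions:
 h(c) = C1 + Integral(c/cos(c), c)


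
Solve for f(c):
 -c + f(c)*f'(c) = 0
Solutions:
 f(c) = -sqrt(C1 + c^2)
 f(c) = sqrt(C1 + c^2)


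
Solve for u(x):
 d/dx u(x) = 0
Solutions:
 u(x) = C1


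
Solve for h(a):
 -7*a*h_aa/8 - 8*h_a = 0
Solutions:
 h(a) = C1 + C2/a^(57/7)


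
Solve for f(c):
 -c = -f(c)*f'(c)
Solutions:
 f(c) = -sqrt(C1 + c^2)
 f(c) = sqrt(C1 + c^2)


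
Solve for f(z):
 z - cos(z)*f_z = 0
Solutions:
 f(z) = C1 + Integral(z/cos(z), z)


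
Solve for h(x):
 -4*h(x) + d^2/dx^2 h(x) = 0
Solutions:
 h(x) = C1*exp(-2*x) + C2*exp(2*x)


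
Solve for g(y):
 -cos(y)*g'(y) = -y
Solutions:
 g(y) = C1 + Integral(y/cos(y), y)


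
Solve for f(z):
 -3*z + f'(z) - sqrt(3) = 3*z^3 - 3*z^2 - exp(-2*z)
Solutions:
 f(z) = C1 + 3*z^4/4 - z^3 + 3*z^2/2 + sqrt(3)*z + exp(-2*z)/2


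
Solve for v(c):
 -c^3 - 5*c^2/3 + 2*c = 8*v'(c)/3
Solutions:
 v(c) = C1 - 3*c^4/32 - 5*c^3/24 + 3*c^2/8


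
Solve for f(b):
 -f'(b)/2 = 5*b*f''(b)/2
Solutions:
 f(b) = C1 + C2*b^(4/5)


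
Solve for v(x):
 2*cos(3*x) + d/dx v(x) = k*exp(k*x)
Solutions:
 v(x) = C1 + exp(k*x) - 2*sin(3*x)/3


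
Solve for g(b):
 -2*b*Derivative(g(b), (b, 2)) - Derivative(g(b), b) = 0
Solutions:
 g(b) = C1 + C2*sqrt(b)


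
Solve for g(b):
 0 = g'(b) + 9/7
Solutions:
 g(b) = C1 - 9*b/7


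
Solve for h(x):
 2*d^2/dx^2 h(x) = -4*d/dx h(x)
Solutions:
 h(x) = C1 + C2*exp(-2*x)


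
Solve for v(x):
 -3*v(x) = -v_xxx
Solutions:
 v(x) = C3*exp(3^(1/3)*x) + (C1*sin(3^(5/6)*x/2) + C2*cos(3^(5/6)*x/2))*exp(-3^(1/3)*x/2)


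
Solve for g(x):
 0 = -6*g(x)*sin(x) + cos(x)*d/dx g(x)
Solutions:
 g(x) = C1/cos(x)^6


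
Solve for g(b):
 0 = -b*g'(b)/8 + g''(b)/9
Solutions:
 g(b) = C1 + C2*erfi(3*b/4)


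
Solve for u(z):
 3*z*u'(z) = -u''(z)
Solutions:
 u(z) = C1 + C2*erf(sqrt(6)*z/2)


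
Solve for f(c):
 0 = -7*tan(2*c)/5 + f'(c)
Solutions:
 f(c) = C1 - 7*log(cos(2*c))/10


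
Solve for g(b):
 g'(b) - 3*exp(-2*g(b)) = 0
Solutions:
 g(b) = log(-sqrt(C1 + 6*b))
 g(b) = log(C1 + 6*b)/2


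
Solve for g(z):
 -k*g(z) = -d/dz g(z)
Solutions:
 g(z) = C1*exp(k*z)


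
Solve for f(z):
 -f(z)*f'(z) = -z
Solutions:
 f(z) = -sqrt(C1 + z^2)
 f(z) = sqrt(C1 + z^2)


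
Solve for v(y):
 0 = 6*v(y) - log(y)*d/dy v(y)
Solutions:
 v(y) = C1*exp(6*li(y))


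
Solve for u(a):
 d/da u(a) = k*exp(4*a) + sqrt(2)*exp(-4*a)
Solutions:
 u(a) = C1 + k*exp(4*a)/4 - sqrt(2)*exp(-4*a)/4


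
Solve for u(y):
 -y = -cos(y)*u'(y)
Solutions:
 u(y) = C1 + Integral(y/cos(y), y)


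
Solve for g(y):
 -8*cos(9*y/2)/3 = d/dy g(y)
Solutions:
 g(y) = C1 - 16*sin(9*y/2)/27


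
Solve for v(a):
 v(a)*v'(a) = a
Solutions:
 v(a) = -sqrt(C1 + a^2)
 v(a) = sqrt(C1 + a^2)


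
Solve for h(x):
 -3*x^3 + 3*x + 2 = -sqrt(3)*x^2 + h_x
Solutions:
 h(x) = C1 - 3*x^4/4 + sqrt(3)*x^3/3 + 3*x^2/2 + 2*x


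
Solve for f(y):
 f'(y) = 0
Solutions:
 f(y) = C1


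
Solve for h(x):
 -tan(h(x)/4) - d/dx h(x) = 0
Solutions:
 h(x) = -4*asin(C1*exp(-x/4)) + 4*pi
 h(x) = 4*asin(C1*exp(-x/4))


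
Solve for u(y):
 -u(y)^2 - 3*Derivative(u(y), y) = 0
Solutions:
 u(y) = 3/(C1 + y)


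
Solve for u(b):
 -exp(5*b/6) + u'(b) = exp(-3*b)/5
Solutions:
 u(b) = C1 + 6*exp(5*b/6)/5 - exp(-3*b)/15


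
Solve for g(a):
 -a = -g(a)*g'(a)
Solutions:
 g(a) = -sqrt(C1 + a^2)
 g(a) = sqrt(C1 + a^2)


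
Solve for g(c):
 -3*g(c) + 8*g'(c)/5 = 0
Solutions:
 g(c) = C1*exp(15*c/8)


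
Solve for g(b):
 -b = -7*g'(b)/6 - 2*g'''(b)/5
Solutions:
 g(b) = C1 + C2*sin(sqrt(105)*b/6) + C3*cos(sqrt(105)*b/6) + 3*b^2/7


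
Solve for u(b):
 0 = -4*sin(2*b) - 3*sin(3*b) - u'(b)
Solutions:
 u(b) = C1 + 2*cos(2*b) + cos(3*b)


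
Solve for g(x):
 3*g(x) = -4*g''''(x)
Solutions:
 g(x) = (C1*sin(3^(1/4)*x/2) + C2*cos(3^(1/4)*x/2))*exp(-3^(1/4)*x/2) + (C3*sin(3^(1/4)*x/2) + C4*cos(3^(1/4)*x/2))*exp(3^(1/4)*x/2)


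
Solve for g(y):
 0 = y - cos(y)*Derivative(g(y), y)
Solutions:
 g(y) = C1 + Integral(y/cos(y), y)


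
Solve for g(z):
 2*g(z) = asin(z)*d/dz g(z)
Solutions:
 g(z) = C1*exp(2*Integral(1/asin(z), z))


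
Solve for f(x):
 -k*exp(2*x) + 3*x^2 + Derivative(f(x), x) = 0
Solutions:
 f(x) = C1 + k*exp(2*x)/2 - x^3


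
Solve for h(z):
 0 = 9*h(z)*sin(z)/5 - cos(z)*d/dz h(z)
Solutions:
 h(z) = C1/cos(z)^(9/5)


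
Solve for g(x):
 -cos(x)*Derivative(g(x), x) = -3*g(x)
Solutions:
 g(x) = C1*(sin(x) + 1)^(3/2)/(sin(x) - 1)^(3/2)


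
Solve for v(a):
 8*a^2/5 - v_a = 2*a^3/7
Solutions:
 v(a) = C1 - a^4/14 + 8*a^3/15


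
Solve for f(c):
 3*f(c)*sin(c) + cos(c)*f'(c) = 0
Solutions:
 f(c) = C1*cos(c)^3


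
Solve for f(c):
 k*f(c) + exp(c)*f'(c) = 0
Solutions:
 f(c) = C1*exp(k*exp(-c))


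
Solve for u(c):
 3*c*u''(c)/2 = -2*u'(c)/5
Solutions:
 u(c) = C1 + C2*c^(11/15)


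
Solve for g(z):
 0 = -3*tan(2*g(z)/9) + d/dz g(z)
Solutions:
 g(z) = -9*asin(C1*exp(2*z/3))/2 + 9*pi/2
 g(z) = 9*asin(C1*exp(2*z/3))/2


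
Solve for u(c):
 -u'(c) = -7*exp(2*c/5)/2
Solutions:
 u(c) = C1 + 35*exp(2*c/5)/4


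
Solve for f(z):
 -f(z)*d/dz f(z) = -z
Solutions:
 f(z) = -sqrt(C1 + z^2)
 f(z) = sqrt(C1 + z^2)


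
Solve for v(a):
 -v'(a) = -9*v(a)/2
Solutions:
 v(a) = C1*exp(9*a/2)


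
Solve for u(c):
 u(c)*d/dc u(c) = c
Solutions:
 u(c) = -sqrt(C1 + c^2)
 u(c) = sqrt(C1 + c^2)


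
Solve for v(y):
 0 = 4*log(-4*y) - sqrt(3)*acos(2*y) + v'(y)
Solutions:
 v(y) = C1 - 4*y*log(-y) - 8*y*log(2) + 4*y + sqrt(3)*(y*acos(2*y) - sqrt(1 - 4*y^2)/2)


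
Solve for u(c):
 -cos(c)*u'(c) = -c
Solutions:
 u(c) = C1 + Integral(c/cos(c), c)


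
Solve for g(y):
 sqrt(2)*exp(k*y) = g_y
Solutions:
 g(y) = C1 + sqrt(2)*exp(k*y)/k


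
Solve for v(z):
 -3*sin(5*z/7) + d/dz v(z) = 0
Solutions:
 v(z) = C1 - 21*cos(5*z/7)/5


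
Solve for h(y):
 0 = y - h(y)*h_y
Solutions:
 h(y) = -sqrt(C1 + y^2)
 h(y) = sqrt(C1 + y^2)


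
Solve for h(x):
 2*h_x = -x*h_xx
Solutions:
 h(x) = C1 + C2/x


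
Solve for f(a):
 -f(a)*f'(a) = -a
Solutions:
 f(a) = -sqrt(C1 + a^2)
 f(a) = sqrt(C1 + a^2)


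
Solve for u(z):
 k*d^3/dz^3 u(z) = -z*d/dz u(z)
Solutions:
 u(z) = C1 + Integral(C2*airyai(z*(-1/k)^(1/3)) + C3*airybi(z*(-1/k)^(1/3)), z)


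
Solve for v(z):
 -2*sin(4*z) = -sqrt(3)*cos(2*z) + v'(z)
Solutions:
 v(z) = C1 + sqrt(3)*sin(2*z)/2 + cos(4*z)/2


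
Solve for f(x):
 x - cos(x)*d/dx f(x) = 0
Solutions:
 f(x) = C1 + Integral(x/cos(x), x)


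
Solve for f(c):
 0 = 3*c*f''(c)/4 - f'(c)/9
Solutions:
 f(c) = C1 + C2*c^(31/27)


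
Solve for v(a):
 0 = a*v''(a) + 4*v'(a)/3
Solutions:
 v(a) = C1 + C2/a^(1/3)


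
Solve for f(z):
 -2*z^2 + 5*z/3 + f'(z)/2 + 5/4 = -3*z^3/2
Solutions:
 f(z) = C1 - 3*z^4/4 + 4*z^3/3 - 5*z^2/3 - 5*z/2


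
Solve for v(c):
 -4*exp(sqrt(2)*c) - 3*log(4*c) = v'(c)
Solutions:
 v(c) = C1 - 3*c*log(c) + 3*c*(1 - 2*log(2)) - 2*sqrt(2)*exp(sqrt(2)*c)


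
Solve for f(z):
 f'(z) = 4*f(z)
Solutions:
 f(z) = C1*exp(4*z)


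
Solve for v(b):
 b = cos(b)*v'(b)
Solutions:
 v(b) = C1 + Integral(b/cos(b), b)


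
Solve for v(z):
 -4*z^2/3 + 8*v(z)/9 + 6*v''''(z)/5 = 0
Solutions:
 v(z) = 3*z^2/2 + (C1*sin(15^(1/4)*z/3) + C2*cos(15^(1/4)*z/3))*exp(-15^(1/4)*z/3) + (C3*sin(15^(1/4)*z/3) + C4*cos(15^(1/4)*z/3))*exp(15^(1/4)*z/3)


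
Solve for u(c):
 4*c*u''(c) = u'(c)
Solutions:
 u(c) = C1 + C2*c^(5/4)


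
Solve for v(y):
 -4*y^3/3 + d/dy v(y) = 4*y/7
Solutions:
 v(y) = C1 + y^4/3 + 2*y^2/7


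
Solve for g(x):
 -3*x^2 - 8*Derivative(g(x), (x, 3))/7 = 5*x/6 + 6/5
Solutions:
 g(x) = C1 + C2*x + C3*x^2 - 7*x^5/160 - 35*x^4/1152 - 7*x^3/40


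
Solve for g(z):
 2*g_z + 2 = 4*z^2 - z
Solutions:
 g(z) = C1 + 2*z^3/3 - z^2/4 - z


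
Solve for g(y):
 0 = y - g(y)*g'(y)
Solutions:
 g(y) = -sqrt(C1 + y^2)
 g(y) = sqrt(C1 + y^2)


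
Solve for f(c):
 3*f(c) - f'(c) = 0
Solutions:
 f(c) = C1*exp(3*c)


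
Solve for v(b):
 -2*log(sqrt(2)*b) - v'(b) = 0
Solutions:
 v(b) = C1 - 2*b*log(b) - b*log(2) + 2*b


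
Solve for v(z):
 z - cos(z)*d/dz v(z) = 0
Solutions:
 v(z) = C1 + Integral(z/cos(z), z)


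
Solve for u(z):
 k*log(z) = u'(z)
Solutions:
 u(z) = C1 + k*z*log(z) - k*z


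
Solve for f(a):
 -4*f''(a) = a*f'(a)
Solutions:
 f(a) = C1 + C2*erf(sqrt(2)*a/4)


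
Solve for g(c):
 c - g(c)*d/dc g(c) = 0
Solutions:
 g(c) = -sqrt(C1 + c^2)
 g(c) = sqrt(C1 + c^2)


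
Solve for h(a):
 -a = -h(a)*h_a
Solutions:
 h(a) = -sqrt(C1 + a^2)
 h(a) = sqrt(C1 + a^2)


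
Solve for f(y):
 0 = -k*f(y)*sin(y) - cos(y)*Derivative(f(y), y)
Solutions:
 f(y) = C1*exp(k*log(cos(y)))


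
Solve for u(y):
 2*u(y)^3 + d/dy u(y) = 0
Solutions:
 u(y) = -sqrt(2)*sqrt(-1/(C1 - 2*y))/2
 u(y) = sqrt(2)*sqrt(-1/(C1 - 2*y))/2


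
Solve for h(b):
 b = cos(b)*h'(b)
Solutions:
 h(b) = C1 + Integral(b/cos(b), b)


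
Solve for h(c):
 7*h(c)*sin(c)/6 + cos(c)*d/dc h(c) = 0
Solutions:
 h(c) = C1*cos(c)^(7/6)


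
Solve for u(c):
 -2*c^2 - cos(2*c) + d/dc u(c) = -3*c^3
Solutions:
 u(c) = C1 - 3*c^4/4 + 2*c^3/3 + sin(2*c)/2


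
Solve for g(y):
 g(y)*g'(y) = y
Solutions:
 g(y) = -sqrt(C1 + y^2)
 g(y) = sqrt(C1 + y^2)


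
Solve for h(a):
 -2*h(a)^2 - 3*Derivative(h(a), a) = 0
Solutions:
 h(a) = 3/(C1 + 2*a)


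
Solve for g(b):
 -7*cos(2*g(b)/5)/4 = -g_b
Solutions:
 -7*b/4 - 5*log(sin(2*g(b)/5) - 1)/4 + 5*log(sin(2*g(b)/5) + 1)/4 = C1


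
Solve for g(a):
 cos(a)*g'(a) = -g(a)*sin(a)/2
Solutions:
 g(a) = C1*sqrt(cos(a))


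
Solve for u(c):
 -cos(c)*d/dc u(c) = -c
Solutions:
 u(c) = C1 + Integral(c/cos(c), c)


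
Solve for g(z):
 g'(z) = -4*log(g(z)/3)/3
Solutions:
 -3*Integral(1/(-log(_y) + log(3)), (_y, g(z)))/4 = C1 - z


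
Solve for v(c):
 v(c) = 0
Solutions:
 v(c) = 0


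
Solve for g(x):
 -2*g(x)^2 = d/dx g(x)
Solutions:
 g(x) = 1/(C1 + 2*x)


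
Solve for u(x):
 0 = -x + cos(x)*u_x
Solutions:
 u(x) = C1 + Integral(x/cos(x), x)


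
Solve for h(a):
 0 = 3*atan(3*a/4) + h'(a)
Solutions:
 h(a) = C1 - 3*a*atan(3*a/4) + 2*log(9*a^2 + 16)


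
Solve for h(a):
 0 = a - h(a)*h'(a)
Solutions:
 h(a) = -sqrt(C1 + a^2)
 h(a) = sqrt(C1 + a^2)


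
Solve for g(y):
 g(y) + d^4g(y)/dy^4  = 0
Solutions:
 g(y) = (C1*sin(sqrt(2)*y/2) + C2*cos(sqrt(2)*y/2))*exp(-sqrt(2)*y/2) + (C3*sin(sqrt(2)*y/2) + C4*cos(sqrt(2)*y/2))*exp(sqrt(2)*y/2)


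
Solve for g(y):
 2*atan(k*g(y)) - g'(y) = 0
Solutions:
 Integral(1/atan(_y*k), (_y, g(y))) = C1 + 2*y


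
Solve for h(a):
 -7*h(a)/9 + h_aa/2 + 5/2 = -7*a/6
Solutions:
 h(a) = C1*exp(-sqrt(14)*a/3) + C2*exp(sqrt(14)*a/3) + 3*a/2 + 45/14


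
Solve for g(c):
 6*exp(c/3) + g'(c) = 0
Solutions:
 g(c) = C1 - 18*exp(c/3)


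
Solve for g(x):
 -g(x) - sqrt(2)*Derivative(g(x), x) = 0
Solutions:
 g(x) = C1*exp(-sqrt(2)*x/2)


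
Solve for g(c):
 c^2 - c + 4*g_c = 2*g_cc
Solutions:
 g(c) = C1 + C2*exp(2*c) - c^3/12


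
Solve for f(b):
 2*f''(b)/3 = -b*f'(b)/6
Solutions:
 f(b) = C1 + C2*erf(sqrt(2)*b/4)


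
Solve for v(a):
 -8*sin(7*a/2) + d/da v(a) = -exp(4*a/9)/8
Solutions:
 v(a) = C1 - 9*exp(4*a/9)/32 - 16*cos(7*a/2)/7


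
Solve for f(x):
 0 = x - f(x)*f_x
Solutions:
 f(x) = -sqrt(C1 + x^2)
 f(x) = sqrt(C1 + x^2)


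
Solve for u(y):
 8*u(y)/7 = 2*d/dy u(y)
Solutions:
 u(y) = C1*exp(4*y/7)


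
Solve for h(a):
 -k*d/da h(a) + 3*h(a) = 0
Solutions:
 h(a) = C1*exp(3*a/k)


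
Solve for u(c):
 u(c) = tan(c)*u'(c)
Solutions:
 u(c) = C1*sin(c)


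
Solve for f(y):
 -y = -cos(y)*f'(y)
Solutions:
 f(y) = C1 + Integral(y/cos(y), y)


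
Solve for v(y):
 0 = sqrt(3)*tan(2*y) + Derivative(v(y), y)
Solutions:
 v(y) = C1 + sqrt(3)*log(cos(2*y))/2


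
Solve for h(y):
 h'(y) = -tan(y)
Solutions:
 h(y) = C1 + log(cos(y))


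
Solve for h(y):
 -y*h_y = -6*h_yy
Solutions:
 h(y) = C1 + C2*erfi(sqrt(3)*y/6)


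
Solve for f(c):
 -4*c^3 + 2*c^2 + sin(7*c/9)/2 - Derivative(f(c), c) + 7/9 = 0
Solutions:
 f(c) = C1 - c^4 + 2*c^3/3 + 7*c/9 - 9*cos(7*c/9)/14


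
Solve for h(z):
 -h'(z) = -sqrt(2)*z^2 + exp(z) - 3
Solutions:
 h(z) = C1 + sqrt(2)*z^3/3 + 3*z - exp(z)


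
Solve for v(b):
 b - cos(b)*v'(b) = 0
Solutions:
 v(b) = C1 + Integral(b/cos(b), b)


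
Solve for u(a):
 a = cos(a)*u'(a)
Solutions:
 u(a) = C1 + Integral(a/cos(a), a)


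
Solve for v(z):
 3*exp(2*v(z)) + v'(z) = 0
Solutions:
 v(z) = log(-sqrt(-1/(C1 - 3*z))) - log(2)/2
 v(z) = log(-1/(C1 - 3*z))/2 - log(2)/2


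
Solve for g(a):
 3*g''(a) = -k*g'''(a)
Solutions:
 g(a) = C1 + C2*a + C3*exp(-3*a/k)


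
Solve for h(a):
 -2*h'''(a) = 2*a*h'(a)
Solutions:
 h(a) = C1 + Integral(C2*airyai(-a) + C3*airybi(-a), a)


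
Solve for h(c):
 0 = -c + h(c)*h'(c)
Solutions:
 h(c) = -sqrt(C1 + c^2)
 h(c) = sqrt(C1 + c^2)


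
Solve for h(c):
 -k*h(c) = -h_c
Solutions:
 h(c) = C1*exp(c*k)


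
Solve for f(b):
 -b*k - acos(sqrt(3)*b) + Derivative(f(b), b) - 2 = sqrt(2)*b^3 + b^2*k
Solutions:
 f(b) = C1 + sqrt(2)*b^4/4 + b^3*k/3 + b^2*k/2 + b*acos(sqrt(3)*b) + 2*b - sqrt(3)*sqrt(1 - 3*b^2)/3


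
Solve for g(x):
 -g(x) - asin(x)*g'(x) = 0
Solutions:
 g(x) = C1*exp(-Integral(1/asin(x), x))


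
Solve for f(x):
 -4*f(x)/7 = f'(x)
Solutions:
 f(x) = C1*exp(-4*x/7)


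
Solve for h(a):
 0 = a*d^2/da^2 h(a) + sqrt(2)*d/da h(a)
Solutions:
 h(a) = C1 + C2*a^(1 - sqrt(2))


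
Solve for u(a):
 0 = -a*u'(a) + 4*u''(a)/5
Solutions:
 u(a) = C1 + C2*erfi(sqrt(10)*a/4)


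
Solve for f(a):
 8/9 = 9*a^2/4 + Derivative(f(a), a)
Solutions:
 f(a) = C1 - 3*a^3/4 + 8*a/9


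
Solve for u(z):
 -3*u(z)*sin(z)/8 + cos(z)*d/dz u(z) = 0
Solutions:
 u(z) = C1/cos(z)^(3/8)


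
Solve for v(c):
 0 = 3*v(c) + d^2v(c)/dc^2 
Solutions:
 v(c) = C1*sin(sqrt(3)*c) + C2*cos(sqrt(3)*c)


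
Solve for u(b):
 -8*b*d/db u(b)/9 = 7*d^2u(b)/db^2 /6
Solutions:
 u(b) = C1 + C2*erf(2*sqrt(42)*b/21)


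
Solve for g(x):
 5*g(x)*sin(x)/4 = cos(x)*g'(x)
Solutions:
 g(x) = C1/cos(x)^(5/4)


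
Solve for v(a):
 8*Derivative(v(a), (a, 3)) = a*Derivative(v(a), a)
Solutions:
 v(a) = C1 + Integral(C2*airyai(a/2) + C3*airybi(a/2), a)


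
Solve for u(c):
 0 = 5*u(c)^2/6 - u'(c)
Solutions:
 u(c) = -6/(C1 + 5*c)


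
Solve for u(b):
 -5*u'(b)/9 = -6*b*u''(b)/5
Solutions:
 u(b) = C1 + C2*b^(79/54)


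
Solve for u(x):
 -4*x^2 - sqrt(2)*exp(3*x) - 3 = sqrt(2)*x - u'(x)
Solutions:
 u(x) = C1 + 4*x^3/3 + sqrt(2)*x^2/2 + 3*x + sqrt(2)*exp(3*x)/3


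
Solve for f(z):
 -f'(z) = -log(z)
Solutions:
 f(z) = C1 + z*log(z) - z


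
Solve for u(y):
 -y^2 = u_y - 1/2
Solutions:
 u(y) = C1 - y^3/3 + y/2


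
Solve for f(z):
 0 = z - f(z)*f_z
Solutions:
 f(z) = -sqrt(C1 + z^2)
 f(z) = sqrt(C1 + z^2)


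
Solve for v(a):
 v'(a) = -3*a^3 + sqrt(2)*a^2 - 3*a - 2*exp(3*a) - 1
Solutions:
 v(a) = C1 - 3*a^4/4 + sqrt(2)*a^3/3 - 3*a^2/2 - a - 2*exp(3*a)/3


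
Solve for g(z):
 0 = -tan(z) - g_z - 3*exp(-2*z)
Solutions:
 g(z) = C1 - log(tan(z)^2 + 1)/2 + 3*exp(-2*z)/2


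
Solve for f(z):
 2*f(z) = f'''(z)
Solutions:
 f(z) = C3*exp(2^(1/3)*z) + (C1*sin(2^(1/3)*sqrt(3)*z/2) + C2*cos(2^(1/3)*sqrt(3)*z/2))*exp(-2^(1/3)*z/2)


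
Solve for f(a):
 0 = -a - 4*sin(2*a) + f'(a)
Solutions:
 f(a) = C1 + a^2/2 - 2*cos(2*a)


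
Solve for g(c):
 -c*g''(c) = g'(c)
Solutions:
 g(c) = C1 + C2*log(c)


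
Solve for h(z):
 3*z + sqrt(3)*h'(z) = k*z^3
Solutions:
 h(z) = C1 + sqrt(3)*k*z^4/12 - sqrt(3)*z^2/2


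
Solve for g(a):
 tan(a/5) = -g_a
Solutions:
 g(a) = C1 + 5*log(cos(a/5))


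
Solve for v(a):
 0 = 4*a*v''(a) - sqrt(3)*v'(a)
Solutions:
 v(a) = C1 + C2*a^(sqrt(3)/4 + 1)


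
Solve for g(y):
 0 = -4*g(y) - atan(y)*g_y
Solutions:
 g(y) = C1*exp(-4*Integral(1/atan(y), y))


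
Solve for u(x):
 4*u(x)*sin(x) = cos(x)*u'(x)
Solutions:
 u(x) = C1/cos(x)^4


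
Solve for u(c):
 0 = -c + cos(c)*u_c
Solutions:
 u(c) = C1 + Integral(c/cos(c), c)


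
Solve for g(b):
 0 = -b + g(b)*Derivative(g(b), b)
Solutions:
 g(b) = -sqrt(C1 + b^2)
 g(b) = sqrt(C1 + b^2)


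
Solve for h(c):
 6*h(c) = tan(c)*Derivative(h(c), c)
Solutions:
 h(c) = C1*sin(c)^6


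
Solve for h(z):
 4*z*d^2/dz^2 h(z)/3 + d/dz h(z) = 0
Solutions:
 h(z) = C1 + C2*z^(1/4)


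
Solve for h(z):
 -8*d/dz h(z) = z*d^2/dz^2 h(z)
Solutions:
 h(z) = C1 + C2/z^7


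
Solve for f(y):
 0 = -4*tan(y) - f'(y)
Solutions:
 f(y) = C1 + 4*log(cos(y))


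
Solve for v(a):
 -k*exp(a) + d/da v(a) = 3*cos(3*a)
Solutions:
 v(a) = C1 + k*exp(a) + sin(3*a)


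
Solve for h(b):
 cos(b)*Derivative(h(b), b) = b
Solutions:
 h(b) = C1 + Integral(b/cos(b), b)


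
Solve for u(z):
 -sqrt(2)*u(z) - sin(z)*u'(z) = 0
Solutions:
 u(z) = C1*(cos(z) + 1)^(sqrt(2)/2)/(cos(z) - 1)^(sqrt(2)/2)


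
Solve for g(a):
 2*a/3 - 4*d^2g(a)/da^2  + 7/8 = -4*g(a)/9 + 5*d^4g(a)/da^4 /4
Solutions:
 g(a) = C1*exp(-2*sqrt(15)*a*sqrt(-6 + sqrt(41))/15) + C2*exp(2*sqrt(15)*a*sqrt(-6 + sqrt(41))/15) + C3*sin(2*sqrt(15)*a*sqrt(6 + sqrt(41))/15) + C4*cos(2*sqrt(15)*a*sqrt(6 + sqrt(41))/15) - 3*a/2 - 63/32


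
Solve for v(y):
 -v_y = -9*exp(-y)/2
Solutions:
 v(y) = C1 - 9*exp(-y)/2


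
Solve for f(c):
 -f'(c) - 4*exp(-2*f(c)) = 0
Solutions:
 f(c) = log(-sqrt(C1 - 8*c))
 f(c) = log(C1 - 8*c)/2


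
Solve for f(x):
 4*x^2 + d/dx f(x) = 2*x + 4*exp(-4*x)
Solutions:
 f(x) = C1 - 4*x^3/3 + x^2 - exp(-4*x)


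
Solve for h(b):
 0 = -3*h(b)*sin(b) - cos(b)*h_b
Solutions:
 h(b) = C1*cos(b)^3


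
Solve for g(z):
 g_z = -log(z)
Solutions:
 g(z) = C1 - z*log(z) + z


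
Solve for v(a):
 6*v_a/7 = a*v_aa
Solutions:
 v(a) = C1 + C2*a^(13/7)


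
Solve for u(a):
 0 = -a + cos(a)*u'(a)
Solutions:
 u(a) = C1 + Integral(a/cos(a), a)


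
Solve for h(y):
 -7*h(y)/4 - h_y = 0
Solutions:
 h(y) = C1*exp(-7*y/4)


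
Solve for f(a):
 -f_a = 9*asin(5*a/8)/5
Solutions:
 f(a) = C1 - 9*a*asin(5*a/8)/5 - 9*sqrt(64 - 25*a^2)/25


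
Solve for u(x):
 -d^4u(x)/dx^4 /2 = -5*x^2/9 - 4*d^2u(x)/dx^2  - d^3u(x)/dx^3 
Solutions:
 u(x) = C1 + C2*x + C3*exp(-2*x) + C4*exp(4*x) - 5*x^4/432 + 5*x^3/432 - 5*x^2/192


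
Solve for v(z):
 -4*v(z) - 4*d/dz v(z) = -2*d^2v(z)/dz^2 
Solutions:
 v(z) = C1*exp(z*(1 - sqrt(3))) + C2*exp(z*(1 + sqrt(3)))


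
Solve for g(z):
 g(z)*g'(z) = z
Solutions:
 g(z) = -sqrt(C1 + z^2)
 g(z) = sqrt(C1 + z^2)


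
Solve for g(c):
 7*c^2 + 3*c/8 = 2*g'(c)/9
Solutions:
 g(c) = C1 + 21*c^3/2 + 27*c^2/32


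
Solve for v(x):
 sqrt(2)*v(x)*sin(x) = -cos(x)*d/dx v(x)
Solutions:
 v(x) = C1*cos(x)^(sqrt(2))


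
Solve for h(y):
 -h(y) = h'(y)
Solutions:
 h(y) = C1*exp(-y)


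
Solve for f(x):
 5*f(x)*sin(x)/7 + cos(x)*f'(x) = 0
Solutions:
 f(x) = C1*cos(x)^(5/7)


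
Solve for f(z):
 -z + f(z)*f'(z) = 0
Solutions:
 f(z) = -sqrt(C1 + z^2)
 f(z) = sqrt(C1 + z^2)


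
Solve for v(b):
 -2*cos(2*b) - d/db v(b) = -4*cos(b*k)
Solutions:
 v(b) = C1 - sin(2*b) + 4*sin(b*k)/k


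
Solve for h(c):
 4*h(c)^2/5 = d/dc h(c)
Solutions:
 h(c) = -5/(C1 + 4*c)


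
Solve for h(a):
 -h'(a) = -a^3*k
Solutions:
 h(a) = C1 + a^4*k/4


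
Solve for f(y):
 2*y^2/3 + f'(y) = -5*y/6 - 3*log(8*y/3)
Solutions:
 f(y) = C1 - 2*y^3/9 - 5*y^2/12 - 3*y*log(y) - 9*y*log(2) + 3*y + 3*y*log(3)


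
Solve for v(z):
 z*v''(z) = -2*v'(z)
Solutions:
 v(z) = C1 + C2/z


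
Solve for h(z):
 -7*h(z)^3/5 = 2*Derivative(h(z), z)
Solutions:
 h(z) = -sqrt(5)*sqrt(-1/(C1 - 7*z))
 h(z) = sqrt(5)*sqrt(-1/(C1 - 7*z))


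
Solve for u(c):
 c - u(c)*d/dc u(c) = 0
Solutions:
 u(c) = -sqrt(C1 + c^2)
 u(c) = sqrt(C1 + c^2)


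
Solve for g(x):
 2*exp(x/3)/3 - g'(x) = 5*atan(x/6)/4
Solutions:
 g(x) = C1 - 5*x*atan(x/6)/4 + 2*exp(x/3) + 15*log(x^2 + 36)/4


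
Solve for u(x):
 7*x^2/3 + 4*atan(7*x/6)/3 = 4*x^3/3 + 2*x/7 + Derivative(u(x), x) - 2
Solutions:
 u(x) = C1 - x^4/3 + 7*x^3/9 - x^2/7 + 4*x*atan(7*x/6)/3 + 2*x - 4*log(49*x^2 + 36)/7


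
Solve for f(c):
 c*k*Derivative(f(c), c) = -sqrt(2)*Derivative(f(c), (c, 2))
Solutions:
 f(c) = Piecewise((-2^(3/4)*sqrt(pi)*C1*erf(2^(1/4)*c*sqrt(k)/2)/(2*sqrt(k)) - C2, (k > 0) | (k < 0)), (-C1*c - C2, True))


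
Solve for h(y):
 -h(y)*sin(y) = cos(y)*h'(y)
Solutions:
 h(y) = C1*cos(y)


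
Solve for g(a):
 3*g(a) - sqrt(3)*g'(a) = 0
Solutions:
 g(a) = C1*exp(sqrt(3)*a)


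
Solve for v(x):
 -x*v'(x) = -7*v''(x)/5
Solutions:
 v(x) = C1 + C2*erfi(sqrt(70)*x/14)


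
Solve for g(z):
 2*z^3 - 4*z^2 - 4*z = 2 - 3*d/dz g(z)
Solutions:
 g(z) = C1 - z^4/6 + 4*z^3/9 + 2*z^2/3 + 2*z/3


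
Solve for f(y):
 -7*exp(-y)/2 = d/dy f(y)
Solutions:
 f(y) = C1 + 7*exp(-y)/2


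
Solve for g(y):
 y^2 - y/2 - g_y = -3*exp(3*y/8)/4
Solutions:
 g(y) = C1 + y^3/3 - y^2/4 + 2*exp(3*y/8)


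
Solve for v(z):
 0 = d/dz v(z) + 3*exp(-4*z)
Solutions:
 v(z) = C1 + 3*exp(-4*z)/4


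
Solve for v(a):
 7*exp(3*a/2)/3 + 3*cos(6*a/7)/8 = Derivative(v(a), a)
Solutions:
 v(a) = C1 + 14*exp(3*a/2)/9 + 7*sin(6*a/7)/16


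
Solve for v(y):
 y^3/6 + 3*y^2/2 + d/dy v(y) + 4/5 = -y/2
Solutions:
 v(y) = C1 - y^4/24 - y^3/2 - y^2/4 - 4*y/5


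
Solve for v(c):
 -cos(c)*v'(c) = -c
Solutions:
 v(c) = C1 + Integral(c/cos(c), c)


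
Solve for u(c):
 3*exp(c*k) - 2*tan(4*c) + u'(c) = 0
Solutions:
 u(c) = C1 - 3*Piecewise((exp(c*k)/k, Ne(k, 0)), (c, True)) - log(cos(4*c))/2


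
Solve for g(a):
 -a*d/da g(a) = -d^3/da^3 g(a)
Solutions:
 g(a) = C1 + Integral(C2*airyai(a) + C3*airybi(a), a)


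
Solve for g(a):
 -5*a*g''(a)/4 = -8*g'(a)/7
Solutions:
 g(a) = C1 + C2*a^(67/35)


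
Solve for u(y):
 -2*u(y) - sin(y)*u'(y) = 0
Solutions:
 u(y) = C1*(cos(y) + 1)/(cos(y) - 1)


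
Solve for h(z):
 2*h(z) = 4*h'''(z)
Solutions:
 h(z) = C3*exp(2^(2/3)*z/2) + (C1*sin(2^(2/3)*sqrt(3)*z/4) + C2*cos(2^(2/3)*sqrt(3)*z/4))*exp(-2^(2/3)*z/4)


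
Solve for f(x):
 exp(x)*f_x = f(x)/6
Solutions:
 f(x) = C1*exp(-exp(-x)/6)


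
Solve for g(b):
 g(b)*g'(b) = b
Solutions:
 g(b) = -sqrt(C1 + b^2)
 g(b) = sqrt(C1 + b^2)


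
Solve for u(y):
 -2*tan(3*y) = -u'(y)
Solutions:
 u(y) = C1 - 2*log(cos(3*y))/3


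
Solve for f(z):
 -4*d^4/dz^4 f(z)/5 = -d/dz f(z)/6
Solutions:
 f(z) = C1 + C4*exp(3^(2/3)*5^(1/3)*z/6) + (C2*sin(3^(1/6)*5^(1/3)*z/4) + C3*cos(3^(1/6)*5^(1/3)*z/4))*exp(-3^(2/3)*5^(1/3)*z/12)


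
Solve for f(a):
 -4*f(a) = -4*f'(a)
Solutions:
 f(a) = C1*exp(a)


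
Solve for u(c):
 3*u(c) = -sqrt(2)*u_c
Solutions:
 u(c) = C1*exp(-3*sqrt(2)*c/2)


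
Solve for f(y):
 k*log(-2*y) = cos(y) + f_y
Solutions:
 f(y) = C1 + k*y*(log(-y) - 1) + k*y*log(2) - sin(y)


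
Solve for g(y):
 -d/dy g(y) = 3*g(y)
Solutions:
 g(y) = C1*exp(-3*y)


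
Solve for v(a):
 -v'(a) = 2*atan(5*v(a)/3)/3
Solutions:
 Integral(1/atan(5*_y/3), (_y, v(a))) = C1 - 2*a/3


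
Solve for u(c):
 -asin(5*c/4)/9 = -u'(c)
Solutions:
 u(c) = C1 + c*asin(5*c/4)/9 + sqrt(16 - 25*c^2)/45


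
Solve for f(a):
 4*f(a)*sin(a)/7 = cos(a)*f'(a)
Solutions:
 f(a) = C1/cos(a)^(4/7)


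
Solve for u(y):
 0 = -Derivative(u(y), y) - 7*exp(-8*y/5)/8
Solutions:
 u(y) = C1 + 35*exp(-8*y/5)/64


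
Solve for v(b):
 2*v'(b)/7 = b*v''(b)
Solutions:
 v(b) = C1 + C2*b^(9/7)


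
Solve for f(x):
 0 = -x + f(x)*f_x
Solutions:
 f(x) = -sqrt(C1 + x^2)
 f(x) = sqrt(C1 + x^2)


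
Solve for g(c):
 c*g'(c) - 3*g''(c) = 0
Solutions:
 g(c) = C1 + C2*erfi(sqrt(6)*c/6)


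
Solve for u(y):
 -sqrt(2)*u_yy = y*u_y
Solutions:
 u(y) = C1 + C2*erf(2^(1/4)*y/2)


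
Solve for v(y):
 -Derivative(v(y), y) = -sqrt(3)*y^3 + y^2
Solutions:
 v(y) = C1 + sqrt(3)*y^4/4 - y^3/3


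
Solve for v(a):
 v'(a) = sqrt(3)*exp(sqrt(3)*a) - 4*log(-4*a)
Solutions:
 v(a) = C1 - 4*a*log(-a) + 4*a*(1 - 2*log(2)) + exp(sqrt(3)*a)


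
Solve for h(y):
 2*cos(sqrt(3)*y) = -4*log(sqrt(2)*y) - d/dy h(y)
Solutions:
 h(y) = C1 - 4*y*log(y) - 2*y*log(2) + 4*y - 2*sqrt(3)*sin(sqrt(3)*y)/3


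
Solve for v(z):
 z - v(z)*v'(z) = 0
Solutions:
 v(z) = -sqrt(C1 + z^2)
 v(z) = sqrt(C1 + z^2)


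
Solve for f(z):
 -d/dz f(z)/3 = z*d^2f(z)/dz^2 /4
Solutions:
 f(z) = C1 + C2/z^(1/3)


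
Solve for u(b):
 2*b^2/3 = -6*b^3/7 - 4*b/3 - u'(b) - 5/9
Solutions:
 u(b) = C1 - 3*b^4/14 - 2*b^3/9 - 2*b^2/3 - 5*b/9


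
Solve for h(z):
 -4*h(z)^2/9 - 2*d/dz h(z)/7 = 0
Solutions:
 h(z) = 9/(C1 + 14*z)


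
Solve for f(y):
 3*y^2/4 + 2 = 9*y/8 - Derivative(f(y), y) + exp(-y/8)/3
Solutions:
 f(y) = C1 - y^3/4 + 9*y^2/16 - 2*y - 8*exp(-y/8)/3


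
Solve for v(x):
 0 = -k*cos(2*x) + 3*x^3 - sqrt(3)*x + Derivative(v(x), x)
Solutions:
 v(x) = C1 + k*sin(2*x)/2 - 3*x^4/4 + sqrt(3)*x^2/2


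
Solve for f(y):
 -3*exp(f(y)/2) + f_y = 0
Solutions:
 f(y) = 2*log(-1/(C1 + 3*y)) + 2*log(2)


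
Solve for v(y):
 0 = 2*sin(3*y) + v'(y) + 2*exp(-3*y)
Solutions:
 v(y) = C1 + 2*cos(3*y)/3 + 2*exp(-3*y)/3


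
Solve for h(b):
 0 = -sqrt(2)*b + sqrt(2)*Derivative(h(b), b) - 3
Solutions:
 h(b) = C1 + b^2/2 + 3*sqrt(2)*b/2


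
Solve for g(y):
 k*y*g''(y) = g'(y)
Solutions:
 g(y) = C1 + y^(((re(k) + 1)*re(k) + im(k)^2)/(re(k)^2 + im(k)^2))*(C2*sin(log(y)*Abs(im(k))/(re(k)^2 + im(k)^2)) + C3*cos(log(y)*im(k)/(re(k)^2 + im(k)^2)))


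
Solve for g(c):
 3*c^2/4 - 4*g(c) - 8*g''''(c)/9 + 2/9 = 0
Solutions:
 g(c) = 3*c^2/16 + (C1*sin(2^(1/4)*sqrt(3)*c/2) + C2*cos(2^(1/4)*sqrt(3)*c/2))*exp(-2^(1/4)*sqrt(3)*c/2) + (C3*sin(2^(1/4)*sqrt(3)*c/2) + C4*cos(2^(1/4)*sqrt(3)*c/2))*exp(2^(1/4)*sqrt(3)*c/2) + 1/18


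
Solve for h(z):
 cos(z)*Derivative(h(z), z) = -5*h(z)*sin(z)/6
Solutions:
 h(z) = C1*cos(z)^(5/6)


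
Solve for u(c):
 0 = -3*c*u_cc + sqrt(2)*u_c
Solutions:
 u(c) = C1 + C2*c^(sqrt(2)/3 + 1)


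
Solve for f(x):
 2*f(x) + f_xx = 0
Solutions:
 f(x) = C1*sin(sqrt(2)*x) + C2*cos(sqrt(2)*x)


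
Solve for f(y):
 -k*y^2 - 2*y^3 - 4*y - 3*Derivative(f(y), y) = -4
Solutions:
 f(y) = C1 - k*y^3/9 - y^4/6 - 2*y^2/3 + 4*y/3


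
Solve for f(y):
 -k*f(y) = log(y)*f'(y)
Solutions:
 f(y) = C1*exp(-k*li(y))


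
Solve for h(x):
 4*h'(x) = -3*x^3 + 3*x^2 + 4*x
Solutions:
 h(x) = C1 - 3*x^4/16 + x^3/4 + x^2/2


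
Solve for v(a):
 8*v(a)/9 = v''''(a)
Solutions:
 v(a) = C1*exp(-2^(3/4)*sqrt(3)*a/3) + C2*exp(2^(3/4)*sqrt(3)*a/3) + C3*sin(2^(3/4)*sqrt(3)*a/3) + C4*cos(2^(3/4)*sqrt(3)*a/3)


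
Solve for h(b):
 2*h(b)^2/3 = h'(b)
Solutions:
 h(b) = -3/(C1 + 2*b)


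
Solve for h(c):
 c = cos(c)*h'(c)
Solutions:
 h(c) = C1 + Integral(c/cos(c), c)


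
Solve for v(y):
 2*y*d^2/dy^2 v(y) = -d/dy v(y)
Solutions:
 v(y) = C1 + C2*sqrt(y)


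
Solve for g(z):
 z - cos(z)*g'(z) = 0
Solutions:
 g(z) = C1 + Integral(z/cos(z), z)


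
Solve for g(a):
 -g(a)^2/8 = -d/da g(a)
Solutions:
 g(a) = -8/(C1 + a)


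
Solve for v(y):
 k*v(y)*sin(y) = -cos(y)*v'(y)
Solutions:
 v(y) = C1*exp(k*log(cos(y)))


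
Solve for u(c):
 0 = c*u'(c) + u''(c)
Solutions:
 u(c) = C1 + C2*erf(sqrt(2)*c/2)


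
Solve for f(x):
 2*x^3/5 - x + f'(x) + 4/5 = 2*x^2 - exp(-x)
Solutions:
 f(x) = C1 - x^4/10 + 2*x^3/3 + x^2/2 - 4*x/5 + exp(-x)


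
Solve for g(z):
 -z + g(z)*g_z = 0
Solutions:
 g(z) = -sqrt(C1 + z^2)
 g(z) = sqrt(C1 + z^2)


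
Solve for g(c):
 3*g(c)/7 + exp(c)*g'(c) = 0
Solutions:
 g(c) = C1*exp(3*exp(-c)/7)


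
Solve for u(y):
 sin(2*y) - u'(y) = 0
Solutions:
 u(y) = C1 - cos(2*y)/2


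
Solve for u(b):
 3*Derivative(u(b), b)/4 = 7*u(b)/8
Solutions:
 u(b) = C1*exp(7*b/6)


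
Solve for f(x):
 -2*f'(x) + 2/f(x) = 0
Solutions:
 f(x) = -sqrt(C1 + 2*x)
 f(x) = sqrt(C1 + 2*x)


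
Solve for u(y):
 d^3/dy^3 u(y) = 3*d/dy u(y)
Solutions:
 u(y) = C1 + C2*exp(-sqrt(3)*y) + C3*exp(sqrt(3)*y)


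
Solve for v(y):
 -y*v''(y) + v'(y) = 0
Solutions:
 v(y) = C1 + C2*y^2


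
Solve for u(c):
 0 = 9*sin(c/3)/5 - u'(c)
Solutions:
 u(c) = C1 - 27*cos(c/3)/5


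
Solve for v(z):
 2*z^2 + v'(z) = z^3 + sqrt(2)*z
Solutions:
 v(z) = C1 + z^4/4 - 2*z^3/3 + sqrt(2)*z^2/2


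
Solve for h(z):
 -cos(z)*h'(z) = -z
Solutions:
 h(z) = C1 + Integral(z/cos(z), z)


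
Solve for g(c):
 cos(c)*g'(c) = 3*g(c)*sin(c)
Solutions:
 g(c) = C1/cos(c)^3


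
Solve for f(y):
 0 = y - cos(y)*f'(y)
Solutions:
 f(y) = C1 + Integral(y/cos(y), y)


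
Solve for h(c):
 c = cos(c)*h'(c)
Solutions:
 h(c) = C1 + Integral(c/cos(c), c)


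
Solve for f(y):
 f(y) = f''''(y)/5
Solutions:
 f(y) = C1*exp(-5^(1/4)*y) + C2*exp(5^(1/4)*y) + C3*sin(5^(1/4)*y) + C4*cos(5^(1/4)*y)


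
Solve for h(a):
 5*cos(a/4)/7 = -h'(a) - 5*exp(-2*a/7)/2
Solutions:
 h(a) = C1 - 20*sin(a/4)/7 + 35*exp(-2*a/7)/4


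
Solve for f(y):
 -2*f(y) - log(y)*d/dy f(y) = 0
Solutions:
 f(y) = C1*exp(-2*li(y))


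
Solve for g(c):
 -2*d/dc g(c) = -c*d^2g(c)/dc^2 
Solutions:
 g(c) = C1 + C2*c^3


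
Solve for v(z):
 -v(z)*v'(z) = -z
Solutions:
 v(z) = -sqrt(C1 + z^2)
 v(z) = sqrt(C1 + z^2)


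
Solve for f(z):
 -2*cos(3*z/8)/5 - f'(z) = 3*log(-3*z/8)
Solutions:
 f(z) = C1 - 3*z*log(-z) - 3*z*log(3) + 3*z + 9*z*log(2) - 16*sin(3*z/8)/15


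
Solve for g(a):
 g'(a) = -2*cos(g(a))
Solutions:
 g(a) = pi - asin((C1 + exp(4*a))/(C1 - exp(4*a)))
 g(a) = asin((C1 + exp(4*a))/(C1 - exp(4*a)))


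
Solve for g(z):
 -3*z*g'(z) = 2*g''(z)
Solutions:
 g(z) = C1 + C2*erf(sqrt(3)*z/2)


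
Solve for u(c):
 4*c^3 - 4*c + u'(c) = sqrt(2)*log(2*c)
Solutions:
 u(c) = C1 - c^4 + 2*c^2 + sqrt(2)*c*log(c) - sqrt(2)*c + sqrt(2)*c*log(2)


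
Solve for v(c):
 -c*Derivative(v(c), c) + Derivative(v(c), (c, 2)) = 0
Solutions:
 v(c) = C1 + C2*erfi(sqrt(2)*c/2)


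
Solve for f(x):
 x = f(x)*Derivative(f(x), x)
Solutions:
 f(x) = -sqrt(C1 + x^2)
 f(x) = sqrt(C1 + x^2)


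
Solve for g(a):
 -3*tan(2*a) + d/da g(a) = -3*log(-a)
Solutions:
 g(a) = C1 - 3*a*log(-a) + 3*a - 3*log(cos(2*a))/2


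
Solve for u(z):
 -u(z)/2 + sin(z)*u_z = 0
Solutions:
 u(z) = C1*(cos(z) - 1)^(1/4)/(cos(z) + 1)^(1/4)


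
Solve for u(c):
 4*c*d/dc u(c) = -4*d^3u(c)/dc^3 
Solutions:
 u(c) = C1 + Integral(C2*airyai(-c) + C3*airybi(-c), c)


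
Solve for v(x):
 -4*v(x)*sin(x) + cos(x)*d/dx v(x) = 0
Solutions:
 v(x) = C1/cos(x)^4


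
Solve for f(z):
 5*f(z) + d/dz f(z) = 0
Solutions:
 f(z) = C1*exp(-5*z)


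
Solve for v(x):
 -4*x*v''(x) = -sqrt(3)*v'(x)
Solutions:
 v(x) = C1 + C2*x^(sqrt(3)/4 + 1)


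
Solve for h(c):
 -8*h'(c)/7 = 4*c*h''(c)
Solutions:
 h(c) = C1 + C2*c^(5/7)


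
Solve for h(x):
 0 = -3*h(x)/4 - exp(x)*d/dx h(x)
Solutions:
 h(x) = C1*exp(3*exp(-x)/4)


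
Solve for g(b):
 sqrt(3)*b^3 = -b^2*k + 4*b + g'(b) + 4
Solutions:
 g(b) = C1 + sqrt(3)*b^4/4 + b^3*k/3 - 2*b^2 - 4*b


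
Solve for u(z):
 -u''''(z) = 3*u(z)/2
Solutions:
 u(z) = (C1*sin(6^(1/4)*z/2) + C2*cos(6^(1/4)*z/2))*exp(-6^(1/4)*z/2) + (C3*sin(6^(1/4)*z/2) + C4*cos(6^(1/4)*z/2))*exp(6^(1/4)*z/2)


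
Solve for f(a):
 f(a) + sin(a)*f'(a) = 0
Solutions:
 f(a) = C1*sqrt(cos(a) + 1)/sqrt(cos(a) - 1)


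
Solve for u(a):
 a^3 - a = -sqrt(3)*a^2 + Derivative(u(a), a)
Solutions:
 u(a) = C1 + a^4/4 + sqrt(3)*a^3/3 - a^2/2


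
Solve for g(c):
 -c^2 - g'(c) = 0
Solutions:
 g(c) = C1 - c^3/3


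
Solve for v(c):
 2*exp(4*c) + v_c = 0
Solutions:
 v(c) = C1 - exp(4*c)/2


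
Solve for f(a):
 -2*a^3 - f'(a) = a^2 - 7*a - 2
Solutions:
 f(a) = C1 - a^4/2 - a^3/3 + 7*a^2/2 + 2*a


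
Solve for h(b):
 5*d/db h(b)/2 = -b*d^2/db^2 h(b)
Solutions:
 h(b) = C1 + C2/b^(3/2)


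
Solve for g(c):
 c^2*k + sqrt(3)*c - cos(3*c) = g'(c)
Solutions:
 g(c) = C1 + c^3*k/3 + sqrt(3)*c^2/2 - sin(3*c)/3


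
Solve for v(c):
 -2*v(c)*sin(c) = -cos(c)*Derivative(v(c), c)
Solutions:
 v(c) = C1/cos(c)^2


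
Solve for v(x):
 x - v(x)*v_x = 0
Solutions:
 v(x) = -sqrt(C1 + x^2)
 v(x) = sqrt(C1 + x^2)


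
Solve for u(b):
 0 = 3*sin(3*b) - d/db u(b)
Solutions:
 u(b) = C1 - cos(3*b)


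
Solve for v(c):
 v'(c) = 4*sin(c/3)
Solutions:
 v(c) = C1 - 12*cos(c/3)


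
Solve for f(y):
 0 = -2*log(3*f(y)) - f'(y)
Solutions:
 Integral(1/(log(_y) + log(3)), (_y, f(y)))/2 = C1 - y


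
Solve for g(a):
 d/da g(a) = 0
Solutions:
 g(a) = C1


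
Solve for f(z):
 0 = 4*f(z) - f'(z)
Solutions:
 f(z) = C1*exp(4*z)


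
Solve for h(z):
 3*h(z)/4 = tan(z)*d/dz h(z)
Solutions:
 h(z) = C1*sin(z)^(3/4)


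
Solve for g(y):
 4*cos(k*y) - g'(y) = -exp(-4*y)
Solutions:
 g(y) = C1 - exp(-4*y)/4 + 4*sin(k*y)/k


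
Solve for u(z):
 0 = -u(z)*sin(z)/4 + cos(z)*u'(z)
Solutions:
 u(z) = C1/cos(z)^(1/4)


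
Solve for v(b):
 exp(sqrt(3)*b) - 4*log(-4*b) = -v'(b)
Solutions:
 v(b) = C1 + 4*b*log(-b) + 4*b*(-1 + 2*log(2)) - sqrt(3)*exp(sqrt(3)*b)/3


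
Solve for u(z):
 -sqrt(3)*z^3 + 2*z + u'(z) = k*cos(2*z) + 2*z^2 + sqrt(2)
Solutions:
 u(z) = C1 + k*sin(2*z)/2 + sqrt(3)*z^4/4 + 2*z^3/3 - z^2 + sqrt(2)*z


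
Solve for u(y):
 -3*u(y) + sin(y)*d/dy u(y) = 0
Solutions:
 u(y) = C1*(cos(y) - 1)^(3/2)/(cos(y) + 1)^(3/2)


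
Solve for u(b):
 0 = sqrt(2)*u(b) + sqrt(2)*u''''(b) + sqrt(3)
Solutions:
 u(b) = (C1*sin(sqrt(2)*b/2) + C2*cos(sqrt(2)*b/2))*exp(-sqrt(2)*b/2) + (C3*sin(sqrt(2)*b/2) + C4*cos(sqrt(2)*b/2))*exp(sqrt(2)*b/2) - sqrt(6)/2


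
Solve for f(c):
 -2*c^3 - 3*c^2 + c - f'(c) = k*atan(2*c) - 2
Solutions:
 f(c) = C1 - c^4/2 - c^3 + c^2/2 + 2*c - k*(c*atan(2*c) - log(4*c^2 + 1)/4)


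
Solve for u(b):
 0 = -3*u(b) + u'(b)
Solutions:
 u(b) = C1*exp(3*b)


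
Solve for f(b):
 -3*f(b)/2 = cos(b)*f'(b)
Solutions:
 f(b) = C1*(sin(b) - 1)^(3/4)/(sin(b) + 1)^(3/4)


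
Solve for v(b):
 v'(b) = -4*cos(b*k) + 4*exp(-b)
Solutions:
 v(b) = C1 - 4*exp(-b) - 4*sin(b*k)/k


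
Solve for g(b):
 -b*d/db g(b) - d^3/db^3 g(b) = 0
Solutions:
 g(b) = C1 + Integral(C2*airyai(-b) + C3*airybi(-b), b)


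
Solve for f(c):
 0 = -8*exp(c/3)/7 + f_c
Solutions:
 f(c) = C1 + 24*exp(c/3)/7


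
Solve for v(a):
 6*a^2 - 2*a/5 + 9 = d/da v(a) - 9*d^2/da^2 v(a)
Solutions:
 v(a) = C1 + C2*exp(a/9) + 2*a^3 + 269*a^2/5 + 4887*a/5


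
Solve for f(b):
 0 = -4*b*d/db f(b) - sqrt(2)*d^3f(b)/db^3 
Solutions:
 f(b) = C1 + Integral(C2*airyai(-sqrt(2)*b) + C3*airybi(-sqrt(2)*b), b)


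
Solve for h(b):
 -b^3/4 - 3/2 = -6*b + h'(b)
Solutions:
 h(b) = C1 - b^4/16 + 3*b^2 - 3*b/2


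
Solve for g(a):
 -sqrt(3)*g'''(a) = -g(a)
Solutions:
 g(a) = C3*exp(3^(5/6)*a/3) + (C1*sin(3^(1/3)*a/2) + C2*cos(3^(1/3)*a/2))*exp(-3^(5/6)*a/6)


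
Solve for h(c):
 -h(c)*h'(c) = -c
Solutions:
 h(c) = -sqrt(C1 + c^2)
 h(c) = sqrt(C1 + c^2)
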